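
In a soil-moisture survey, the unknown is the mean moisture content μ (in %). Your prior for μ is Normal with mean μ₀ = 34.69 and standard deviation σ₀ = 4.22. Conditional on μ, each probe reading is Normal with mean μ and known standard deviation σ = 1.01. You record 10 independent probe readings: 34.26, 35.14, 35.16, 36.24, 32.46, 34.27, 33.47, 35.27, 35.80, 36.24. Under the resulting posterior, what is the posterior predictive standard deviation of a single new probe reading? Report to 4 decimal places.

For Normal data with known variance σ², a Normal(μ₀, σ₀²) prior on μ is conjugate. Posterior precision = 1/σ₀² + n/σ²; posterior mean is the precision-weighted average of μ₀ and x̄.
σ₀² = 4.22² = 17.8084, σ² = 1.01² = 1.0201; σ² + n·σ₀² = 1.0201 + 10·17.8084 = 179.1041.
Posterior precision = 1/σ₀² + n/σ² = 1/17.8084 + 10/1.0201 = (σ² + n·σ₀²)/(σ₀²σ²) = 179.1041/(17.8084·1.0201); posterior variance σₙ² = σ₀²σ²/(σ² + n·σ₀²) = 17.8084·1.0201/179.1041 = 0.101429.
Predictive variance for one new observation = σₙ² + σ² = 17.8084·1.0201/179.1041 + 1.0201 = σ²·(σ₀² + 179.1041)/179.1041 = 1.0201·196.9125/179.1041 = 1.121529; SD = √(1.0201·196.9125/179.1041) = 1.0590.

1.0590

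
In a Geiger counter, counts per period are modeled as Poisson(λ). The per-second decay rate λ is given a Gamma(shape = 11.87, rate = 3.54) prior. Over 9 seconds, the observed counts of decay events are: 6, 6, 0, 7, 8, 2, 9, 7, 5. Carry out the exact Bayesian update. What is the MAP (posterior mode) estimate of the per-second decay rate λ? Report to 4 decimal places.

4.8541

With a Gamma(shape α, rate β) prior, the Poisson likelihood is conjugate: the posterior is Gamma(α + ΣXᵢ, β + n).
Sum of counts S = 50 over n = 9 seconds.
Posterior: Gamma(α+S, β+n) = Gamma(11.87+50, 3.54+9) = Gamma(61.87, 12.54).
Mode of Gamma(α,β) for α≥1 is (α−1)/β = 60.87/12.54 = 4.8541.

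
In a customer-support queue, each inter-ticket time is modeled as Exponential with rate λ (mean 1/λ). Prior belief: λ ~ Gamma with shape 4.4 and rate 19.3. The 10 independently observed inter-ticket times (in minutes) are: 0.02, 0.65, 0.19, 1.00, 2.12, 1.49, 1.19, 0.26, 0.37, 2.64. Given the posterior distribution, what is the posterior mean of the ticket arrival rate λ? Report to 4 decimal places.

0.4926

With a Gamma(shape α, rate β) prior on the exponential rate λ, the posterior after n observations with total T = Σxᵢ is Gamma(α+n, β+T).
Sum of observations T = 9.93 minutes; n = 10.
Posterior: Gamma(4.4+10, 19.3+9.93) = Gamma(14.4, 29.23).
Posterior mean of λ = α/β = 14.4/29.23 = 0.4926.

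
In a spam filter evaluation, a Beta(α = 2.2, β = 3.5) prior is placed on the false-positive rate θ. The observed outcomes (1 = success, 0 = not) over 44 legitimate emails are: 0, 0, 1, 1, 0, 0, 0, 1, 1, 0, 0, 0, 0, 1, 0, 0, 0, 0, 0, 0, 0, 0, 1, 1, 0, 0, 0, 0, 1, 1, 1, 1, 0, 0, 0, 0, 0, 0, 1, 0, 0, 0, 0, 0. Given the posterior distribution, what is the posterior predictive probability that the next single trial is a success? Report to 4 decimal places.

0.2857

The Beta prior is conjugate to a Binomial/Bernoulli likelihood; the update adds successes to α and failures to β.
Posterior: Beta(α+k, β+n−k) = Beta(2.2+12, 3.5+32) = Beta(14.2, 35.5).
For a single future Bernoulli trial, P(success | data) = α/(α+β) = 0.2857.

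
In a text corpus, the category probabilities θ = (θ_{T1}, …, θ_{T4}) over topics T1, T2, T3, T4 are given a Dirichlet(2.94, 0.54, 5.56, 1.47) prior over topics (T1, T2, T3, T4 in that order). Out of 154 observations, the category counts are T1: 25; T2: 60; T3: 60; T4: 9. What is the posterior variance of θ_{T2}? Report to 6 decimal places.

0.001405

The Dirichlet prior is conjugate to the Multinomial likelihood: each posterior αⱼ = prior αⱼ + observed count nⱼ.
Posterior concentration: (27.94, 60.54, 65.56, 10.47), total = 164.51.
Var[θ_j] = α_j(Σα−α_j)/((Σα)²(Σα+1)) = 60.54·103.97/(164.51²·165.51) = 0.001405.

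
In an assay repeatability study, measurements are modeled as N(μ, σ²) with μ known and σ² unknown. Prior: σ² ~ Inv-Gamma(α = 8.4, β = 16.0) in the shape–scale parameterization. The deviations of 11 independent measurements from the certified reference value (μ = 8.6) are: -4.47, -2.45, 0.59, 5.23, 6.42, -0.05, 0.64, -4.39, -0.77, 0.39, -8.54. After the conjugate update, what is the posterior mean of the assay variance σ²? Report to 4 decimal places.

8.5373

With known mean μ and an Inverse-Gamma(α, β) prior on σ², the Normal likelihood is conjugate: posterior is Inv-Gamma(α + n/2, β + Σ(xᵢ−μ)²/2).
Σ(xᵢ−μ)² = (-4.47)² + (-2.45)² + (0.59)² + (5.23)² + (6.42)² + (-0.05)² + (0.64)² + (-4.39)² + (-0.77)² + (0.39)² + (-8.54)² = 188.2616.
Posterior: Inv-Gamma(8.4 + 11/2, 16.0 + 188.2616/2) = Inv-Gamma(13.90, 110.13080).
E[σ²|data] = β/(α−1) = 110.13080/12.90 = 8.5373.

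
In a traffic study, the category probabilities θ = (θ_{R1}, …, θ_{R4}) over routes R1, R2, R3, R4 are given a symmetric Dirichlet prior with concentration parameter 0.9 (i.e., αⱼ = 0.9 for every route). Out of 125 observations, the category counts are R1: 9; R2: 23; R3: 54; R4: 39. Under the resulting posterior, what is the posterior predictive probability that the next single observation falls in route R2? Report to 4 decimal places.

0.1858

The Dirichlet prior is conjugate to the Multinomial likelihood: each posterior αⱼ = prior αⱼ + observed count nⱼ.
Posterior concentration: (9.9, 23.9, 54.9, 39.9), total = 128.6.
P(next = R2 | data) = α_{R2}/Σα = 0.1858.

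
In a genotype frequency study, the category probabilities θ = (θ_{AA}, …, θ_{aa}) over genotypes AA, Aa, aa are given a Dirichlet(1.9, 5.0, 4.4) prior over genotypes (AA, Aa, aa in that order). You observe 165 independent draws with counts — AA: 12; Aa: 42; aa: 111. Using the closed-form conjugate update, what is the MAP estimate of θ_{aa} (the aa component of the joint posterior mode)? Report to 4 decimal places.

0.6601

The Dirichlet prior is conjugate to the Multinomial likelihood: each posterior αⱼ = prior αⱼ + observed count nⱼ.
Posterior concentration: (13.9, 47.0, 115.4), total = 176.3.
Joint mode component: (α_{aa}−1)/(Σα−K) = 114.4/173.3 = 0.6601.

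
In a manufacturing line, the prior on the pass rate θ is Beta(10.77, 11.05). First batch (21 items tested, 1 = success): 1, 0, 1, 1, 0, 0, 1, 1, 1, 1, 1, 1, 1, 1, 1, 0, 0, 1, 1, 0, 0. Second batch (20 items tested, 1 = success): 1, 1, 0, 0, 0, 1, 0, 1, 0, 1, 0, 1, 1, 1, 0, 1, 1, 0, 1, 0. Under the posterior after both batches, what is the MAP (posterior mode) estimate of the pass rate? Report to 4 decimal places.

0.5717

The Beta prior is conjugate to a Binomial/Bernoulli likelihood; the update adds successes to α and failures to β.
After batch 1: Beta(10.77+14, 11.05+7) = Beta(24.77, 18.05).
After batch 2: Beta(24.77+11, 18.05+9) = Beta(35.77, 27.05).
Mode of Beta(a,b) for a,b>1 is (a−1)/(a+b−2) = 34.77/60.82 = 0.5717.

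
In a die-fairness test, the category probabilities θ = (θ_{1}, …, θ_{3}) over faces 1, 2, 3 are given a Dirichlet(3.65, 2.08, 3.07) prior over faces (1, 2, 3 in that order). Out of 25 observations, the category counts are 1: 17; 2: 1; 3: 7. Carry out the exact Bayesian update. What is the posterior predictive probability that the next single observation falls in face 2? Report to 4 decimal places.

The Dirichlet prior is conjugate to the Multinomial likelihood: each posterior αⱼ = prior αⱼ + observed count nⱼ.
Posterior concentration: (20.65, 3.08, 10.07), total = 33.80.
P(next = 2 | data) = α_{2}/Σα = 0.0911.

0.0911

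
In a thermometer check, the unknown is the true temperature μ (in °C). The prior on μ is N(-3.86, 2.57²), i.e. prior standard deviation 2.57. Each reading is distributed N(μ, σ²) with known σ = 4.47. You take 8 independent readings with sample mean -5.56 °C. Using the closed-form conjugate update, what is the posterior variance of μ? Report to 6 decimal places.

1.812300

For Normal data with known variance σ², a Normal(μ₀, σ₀²) prior on μ is conjugate. Posterior precision = 1/σ₀² + n/σ²; posterior mean is the precision-weighted average of μ₀ and x̄.
σ₀² = 2.57² = 6.6049, σ² = 4.47² = 19.9809; σ² + n·σ₀² = 19.9809 + 8·6.6049 = 72.8201.
Posterior precision = 1/σ₀² + n/σ² = 1/6.6049 + 8/19.9809 = (σ² + n·σ₀²)/(σ₀²σ²) = 72.8201/(6.6049·19.9809); posterior variance σₙ² = σ₀²σ²/(σ² + n·σ₀²) = 6.6049·19.9809/72.8201 = 1.812300.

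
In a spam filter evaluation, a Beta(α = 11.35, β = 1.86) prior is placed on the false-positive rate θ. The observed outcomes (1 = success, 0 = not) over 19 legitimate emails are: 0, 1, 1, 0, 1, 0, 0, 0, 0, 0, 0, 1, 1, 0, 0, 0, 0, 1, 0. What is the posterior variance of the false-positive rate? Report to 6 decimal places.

0.007483

The Beta prior is conjugate to a Binomial/Bernoulli likelihood; the update adds successes to α and failures to β.
Posterior: Beta(α+k, β+n−k) = Beta(11.35+6, 1.86+13) = Beta(17.35, 14.86).
Var = αβ/((α+β)²(α+β+1)) = 17.35·14.86/(32.21²·33.21) = 0.007483.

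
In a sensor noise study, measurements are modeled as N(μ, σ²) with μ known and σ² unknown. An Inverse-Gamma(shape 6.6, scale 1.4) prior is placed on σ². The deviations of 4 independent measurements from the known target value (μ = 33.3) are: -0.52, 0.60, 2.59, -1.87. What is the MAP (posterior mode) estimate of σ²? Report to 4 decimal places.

With known mean μ and an Inverse-Gamma(α, β) prior on σ², the Normal likelihood is conjugate: posterior is Inv-Gamma(α + n/2, β + Σ(xᵢ−μ)²/2).
Σ(xᵢ−μ)² = (-0.52)² + (0.60)² + (2.59)² + (-1.87)² = 10.8354.
Posterior: Inv-Gamma(6.6 + 4/2, 1.4 + 10.8354/2) = Inv-Gamma(8.60, 6.81770).
Mode = β/(α+1) = 6.81770/9.60 = 0.7102.

0.7102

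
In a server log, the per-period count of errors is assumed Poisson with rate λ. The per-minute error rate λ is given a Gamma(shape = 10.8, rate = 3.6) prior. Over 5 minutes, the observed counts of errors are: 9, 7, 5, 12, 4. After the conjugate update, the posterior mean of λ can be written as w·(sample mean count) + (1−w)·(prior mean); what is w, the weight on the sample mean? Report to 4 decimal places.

With a Gamma(shape α, rate β) prior, the Poisson likelihood is conjugate: the posterior is Gamma(α + ΣXᵢ, β + n).
Posterior mean = (α₀+S)/(β₀+n) = [n/(β₀+n)]·(S/n) + [β₀/(β₀+n)]·(α₀/β₀), so only n and β₀ enter the weight.
Weight on data w = n/(β₀+n) = 5/(3.6+5) = 5/8.6 = 0.5814.

0.5814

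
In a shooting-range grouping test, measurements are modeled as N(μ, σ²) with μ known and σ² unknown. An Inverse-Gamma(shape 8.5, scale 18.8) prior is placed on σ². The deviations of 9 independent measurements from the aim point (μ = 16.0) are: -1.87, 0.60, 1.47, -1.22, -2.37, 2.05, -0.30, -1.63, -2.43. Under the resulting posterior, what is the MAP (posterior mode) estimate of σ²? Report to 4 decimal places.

With known mean μ and an Inverse-Gamma(α, β) prior on σ², the Normal likelihood is conjugate: posterior is Inv-Gamma(α + n/2, β + Σ(xᵢ−μ)²/2).
Σ(xᵢ−μ)² = (-1.87)² + (0.60)² + (1.47)² + (-1.22)² + (-2.37)² + (2.05)² + (-0.30)² + (-1.63)² + (-2.43)² = 25.9774.
Posterior: Inv-Gamma(8.5 + 9/2, 18.8 + 25.9774/2) = Inv-Gamma(13.00, 31.78870).
Mode = β/(α+1) = 31.78870/14.00 = 2.2706.

2.2706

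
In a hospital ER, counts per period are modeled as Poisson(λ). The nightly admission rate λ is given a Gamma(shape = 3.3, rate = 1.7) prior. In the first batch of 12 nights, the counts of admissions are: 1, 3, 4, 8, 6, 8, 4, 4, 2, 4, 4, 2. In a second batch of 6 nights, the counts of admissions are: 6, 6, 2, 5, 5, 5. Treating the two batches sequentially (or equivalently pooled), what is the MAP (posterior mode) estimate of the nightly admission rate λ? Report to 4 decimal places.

With a Gamma(shape α, rate β) prior, the Poisson likelihood is conjugate: the posterior is Gamma(α + ΣXᵢ, β + n).
Batch 1: sum of counts S = 50 over n = 12 nights.
After batch 1: Gamma(α+S, β+n) = Gamma(3.3+50, 1.7+12) = Gamma(53.3, 13.7).
Batch 2: sum of counts S = 29 over n = 6 nights.
After batch 2: Gamma(α+S, β+n) = Gamma(53.3+29, 13.7+6) = Gamma(82.3, 19.7).
Mode of Gamma(α,β) for α≥1 is (α−1)/β = 81.3/19.7 = 4.1269.

4.1269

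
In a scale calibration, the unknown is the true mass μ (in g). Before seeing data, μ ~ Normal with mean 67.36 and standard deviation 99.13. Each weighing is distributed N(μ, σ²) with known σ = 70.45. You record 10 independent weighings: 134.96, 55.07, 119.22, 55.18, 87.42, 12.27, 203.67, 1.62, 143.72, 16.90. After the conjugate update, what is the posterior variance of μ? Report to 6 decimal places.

For Normal data with known variance σ², a Normal(μ₀, σ₀²) prior on μ is conjugate. Posterior precision = 1/σ₀² + n/σ²; posterior mean is the precision-weighted average of μ₀ and x̄.
σ₀² = 99.13² = 9826.7569, σ² = 70.45² = 4963.2025; σ² + n·σ₀² = 4963.2025 + 10·9826.7569 = 103230.7715.
Posterior precision = 1/σ₀² + n/σ² = 1/9826.7569 + 10/4963.2025 = (σ² + n·σ₀²)/(σ₀²σ²) = 103230.7715/(9826.7569·4963.2025); posterior variance σₙ² = σ₀²σ²/(σ² + n·σ₀²) = 9826.7569·4963.2025/103230.7715 = 472.457812.

472.457812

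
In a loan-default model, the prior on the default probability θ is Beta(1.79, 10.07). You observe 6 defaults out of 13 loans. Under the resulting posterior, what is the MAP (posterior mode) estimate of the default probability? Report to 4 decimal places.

The Beta prior is conjugate to a Binomial/Bernoulli likelihood; the update adds successes to α and failures to β.
Posterior: Beta(α+k, β+n−k) = Beta(1.79+6, 10.07+7) = Beta(7.79, 17.07).
Mode of Beta(a,b) for a,b>1 is (a−1)/(a+b−2) = 6.79/22.86 = 0.2970.

0.2970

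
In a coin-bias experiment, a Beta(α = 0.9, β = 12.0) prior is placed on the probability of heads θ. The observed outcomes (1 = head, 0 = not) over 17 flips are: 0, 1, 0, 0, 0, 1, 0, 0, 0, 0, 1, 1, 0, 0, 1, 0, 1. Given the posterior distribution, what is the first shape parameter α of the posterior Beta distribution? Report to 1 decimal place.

The Beta prior is conjugate to a Binomial/Bernoulli likelihood; the update adds successes to α and failures to β.
Posterior: Beta(α+k, β+n−k) = Beta(0.9+6, 12.0+11) = Beta(6.9, 23.0).
Posterior α = 6.9.

6.9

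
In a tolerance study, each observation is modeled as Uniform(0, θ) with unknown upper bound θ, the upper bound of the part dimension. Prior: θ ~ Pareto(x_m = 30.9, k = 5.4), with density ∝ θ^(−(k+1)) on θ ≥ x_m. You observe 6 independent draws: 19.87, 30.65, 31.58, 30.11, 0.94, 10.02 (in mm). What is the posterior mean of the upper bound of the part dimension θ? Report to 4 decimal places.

A Pareto(scale x_m, shape k) prior on the upper bound θ of Uniform(0, θ) is conjugate: posterior is Pareto(max(x_m, max xᵢ), k + n).
Sample maximum = 31.58; prior scale x_m = 30.9 → posterior scale = max = 31.58.
Posterior shape = 5.4 + 6 = 11.4.
E[θ|data] = k·x_m/(k−1) = 11.4·31.58/10.4 = 34.6165.

34.6165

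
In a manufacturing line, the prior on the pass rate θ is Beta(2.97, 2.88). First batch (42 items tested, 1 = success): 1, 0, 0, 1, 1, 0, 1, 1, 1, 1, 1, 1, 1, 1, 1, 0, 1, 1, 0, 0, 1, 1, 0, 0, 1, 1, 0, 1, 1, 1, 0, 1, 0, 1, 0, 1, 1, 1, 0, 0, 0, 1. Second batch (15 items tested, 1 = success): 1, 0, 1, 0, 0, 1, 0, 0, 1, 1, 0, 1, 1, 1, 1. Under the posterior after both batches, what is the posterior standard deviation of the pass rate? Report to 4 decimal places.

The Beta prior is conjugate to a Binomial/Bernoulli likelihood; the update adds successes to α and failures to β.
After batch 1: Beta(2.97+27, 2.88+15) = Beta(29.97, 17.88).
After batch 2: Beta(29.97+9, 17.88+6) = Beta(38.97, 23.88).
Var = αβ/((α+β)²(α+β+1)) = 38.97·23.88/(62.85²·63.85) = 0.00368972; SD = √0.00368972 = 0.0607.

0.0607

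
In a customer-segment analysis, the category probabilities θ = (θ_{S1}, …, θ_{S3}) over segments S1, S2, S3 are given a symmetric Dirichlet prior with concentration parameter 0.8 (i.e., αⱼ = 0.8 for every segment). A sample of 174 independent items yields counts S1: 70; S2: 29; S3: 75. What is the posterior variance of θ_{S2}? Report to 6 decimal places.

0.000791

The Dirichlet prior is conjugate to the Multinomial likelihood: each posterior αⱼ = prior αⱼ + observed count nⱼ.
Posterior concentration: (70.8, 29.8, 75.8), total = 176.4.
Var[θ_j] = α_j(Σα−α_j)/((Σα)²(Σα+1)) = 29.8·146.6/(176.4²·177.4) = 0.000791.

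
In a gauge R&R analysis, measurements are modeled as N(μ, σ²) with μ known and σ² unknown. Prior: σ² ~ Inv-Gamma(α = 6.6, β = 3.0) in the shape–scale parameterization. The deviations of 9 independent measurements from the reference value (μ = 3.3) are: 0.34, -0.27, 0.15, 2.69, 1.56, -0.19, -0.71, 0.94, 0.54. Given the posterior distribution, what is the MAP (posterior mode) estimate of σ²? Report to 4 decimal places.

0.7271

With known mean μ and an Inverse-Gamma(α, β) prior on σ², the Normal likelihood is conjugate: posterior is Inv-Gamma(α + n/2, β + Σ(xᵢ−μ)²/2).
Σ(xᵢ−μ)² = (0.34)² + (-0.27)² + (0.15)² + (2.69)² + (1.56)² + (-0.19)² + (-0.71)² + (0.94)² + (0.54)² = 11.5961.
Posterior: Inv-Gamma(6.6 + 9/2, 3.0 + 11.5961/2) = Inv-Gamma(11.10, 8.79805).
Mode = β/(α+1) = 8.79805/12.10 = 0.7271.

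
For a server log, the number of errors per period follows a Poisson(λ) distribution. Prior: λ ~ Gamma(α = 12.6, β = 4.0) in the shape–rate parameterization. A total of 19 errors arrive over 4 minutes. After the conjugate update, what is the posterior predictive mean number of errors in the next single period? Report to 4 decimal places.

With a Gamma(shape α, rate β) prior, the Poisson likelihood is conjugate: the posterior is Gamma(α + ΣXᵢ, β + n).
Posterior: Gamma(α+S, β+n) = Gamma(12.6+19, 4.0+4) = Gamma(31.6, 8.0).
The predictive distribution for one future period is NegBinom with mean α/β = 3.9500.

3.9500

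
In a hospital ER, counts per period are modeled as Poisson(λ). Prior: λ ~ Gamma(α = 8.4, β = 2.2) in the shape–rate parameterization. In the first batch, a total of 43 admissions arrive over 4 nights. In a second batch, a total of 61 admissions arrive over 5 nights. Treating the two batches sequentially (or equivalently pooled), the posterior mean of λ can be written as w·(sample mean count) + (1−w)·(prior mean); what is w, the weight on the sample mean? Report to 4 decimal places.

With a Gamma(shape α, rate β) prior, the Poisson likelihood is conjugate: the posterior is Gamma(α + ΣXᵢ, β + n).
Total number of nights: n = 4 + 5 = 9.
Posterior mean = (α₀+S)/(β₀+n) = [n/(β₀+n)]·(S/n) + [β₀/(β₀+n)]·(α₀/β₀), so only n and β₀ enter the weight.
Weight on data w = n/(β₀+n) = 9/(2.2+9) = 9/11.2 = 0.8036.

0.8036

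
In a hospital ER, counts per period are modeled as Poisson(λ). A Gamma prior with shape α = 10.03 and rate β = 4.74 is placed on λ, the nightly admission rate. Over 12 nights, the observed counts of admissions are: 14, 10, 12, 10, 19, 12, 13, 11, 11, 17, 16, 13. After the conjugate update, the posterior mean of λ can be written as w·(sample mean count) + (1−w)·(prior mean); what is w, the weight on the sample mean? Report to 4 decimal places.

With a Gamma(shape α, rate β) prior, the Poisson likelihood is conjugate: the posterior is Gamma(α + ΣXᵢ, β + n).
Posterior mean = (α₀+S)/(β₀+n) = [n/(β₀+n)]·(S/n) + [β₀/(β₀+n)]·(α₀/β₀), so only n and β₀ enter the weight.
Weight on data w = n/(β₀+n) = 12/(4.74+12) = 12/16.74 = 0.7168.

0.7168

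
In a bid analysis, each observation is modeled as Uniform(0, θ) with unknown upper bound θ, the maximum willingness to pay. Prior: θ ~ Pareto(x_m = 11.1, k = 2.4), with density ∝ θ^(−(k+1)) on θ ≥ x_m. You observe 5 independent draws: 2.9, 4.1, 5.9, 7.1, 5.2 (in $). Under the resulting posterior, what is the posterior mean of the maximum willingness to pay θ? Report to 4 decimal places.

12.8344

A Pareto(scale x_m, shape k) prior on the upper bound θ of Uniform(0, θ) is conjugate: posterior is Pareto(max(x_m, max xᵢ), k + n).
Sample maximum = 7.1; prior scale x_m = 11.1 → posterior scale = max = 11.1.
Posterior shape = 2.4 + 5 = 7.4.
E[θ|data] = k·x_m/(k−1) = 7.4·11.1/6.4 = 12.8344.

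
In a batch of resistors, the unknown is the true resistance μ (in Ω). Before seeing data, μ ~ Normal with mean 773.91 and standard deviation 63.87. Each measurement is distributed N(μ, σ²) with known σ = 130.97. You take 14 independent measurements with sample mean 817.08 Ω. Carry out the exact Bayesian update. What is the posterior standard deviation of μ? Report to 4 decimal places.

30.6958

For Normal data with known variance σ², a Normal(μ₀, σ₀²) prior on μ is conjugate. Posterior precision = 1/σ₀² + n/σ²; posterior mean is the precision-weighted average of μ₀ and x̄.
σ₀² = 63.87² = 4079.3769, σ² = 130.97² = 17153.1409; σ² + n·σ₀² = 17153.1409 + 14·4079.3769 = 74264.4175.
Posterior precision = 1/σ₀² + n/σ² = 1/4079.3769 + 14/17153.1409 = (σ² + n·σ₀²)/(σ₀²σ²) = 74264.4175/(4079.3769·17153.1409); posterior variance σₙ² = σ₀²σ²/(σ² + n·σ₀²) = 4079.3769·17153.1409/74264.4175 = 942.229524.
Posterior SD = √σₙ² = √(4079.3769·17153.1409/74264.4175) = 30.6958.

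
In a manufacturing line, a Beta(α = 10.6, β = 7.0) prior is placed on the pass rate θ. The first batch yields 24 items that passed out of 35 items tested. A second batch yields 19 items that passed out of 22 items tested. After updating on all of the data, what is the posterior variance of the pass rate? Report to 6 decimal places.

0.002675

The Beta prior is conjugate to a Binomial/Bernoulli likelihood; the update adds successes to α and failures to β.
After batch 1: Beta(10.6+24, 7.0+11) = Beta(34.6, 18.0).
After batch 2: Beta(34.6+19, 18.0+3) = Beta(53.6, 21.0).
Var = αβ/((α+β)²(α+β+1)) = 53.6·21.0/(74.6²·75.6) = 0.002675.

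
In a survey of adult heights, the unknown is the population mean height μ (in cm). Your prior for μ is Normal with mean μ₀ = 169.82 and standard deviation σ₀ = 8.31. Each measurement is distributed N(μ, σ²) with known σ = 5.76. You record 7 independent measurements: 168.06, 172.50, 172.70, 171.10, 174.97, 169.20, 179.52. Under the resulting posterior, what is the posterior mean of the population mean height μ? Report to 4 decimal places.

172.4014

For Normal data with known variance σ², a Normal(μ₀, σ₀²) prior on μ is conjugate. Posterior precision = 1/σ₀² + n/σ²; posterior mean is the precision-weighted average of μ₀ and x̄.
Σxᵢ = 168.06 + 172.50 + 172.70 + 171.10 + 174.97 + 169.20 + 179.52 = 1208.05, so n·x̄ = 1208.05.
σ₀² = 8.31² = 69.0561, σ² = 5.76² = 33.1776; σ² + n·σ₀² = 33.1776 + 7·69.0561 = 516.5703.
Posterior mean = (μ₀/σ₀² + n·x̄/σ²)/(1/σ₀² + n/σ²) = (σ²·μ₀ + σ₀²·n·x̄)/(σ² + n·σ₀²) = (33.1776·169.82 + 69.0561·1208.05)/516.5703 = 89057.441637/516.5703 = 172.4014.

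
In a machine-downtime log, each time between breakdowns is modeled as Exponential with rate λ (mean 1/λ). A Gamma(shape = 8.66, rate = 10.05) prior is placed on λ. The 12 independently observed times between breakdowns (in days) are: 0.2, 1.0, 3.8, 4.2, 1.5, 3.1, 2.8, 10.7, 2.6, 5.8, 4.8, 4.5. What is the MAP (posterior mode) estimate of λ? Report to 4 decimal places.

With a Gamma(shape α, rate β) prior on the exponential rate λ, the posterior after n observations with total T = Σxᵢ is Gamma(α+n, β+T).
Sum of observations T = 45.0 days; n = 12.
Posterior: Gamma(8.66+12, 10.05+45.0) = Gamma(20.66, 55.05).
Mode = (α−1)/β = 0.3571.

0.3571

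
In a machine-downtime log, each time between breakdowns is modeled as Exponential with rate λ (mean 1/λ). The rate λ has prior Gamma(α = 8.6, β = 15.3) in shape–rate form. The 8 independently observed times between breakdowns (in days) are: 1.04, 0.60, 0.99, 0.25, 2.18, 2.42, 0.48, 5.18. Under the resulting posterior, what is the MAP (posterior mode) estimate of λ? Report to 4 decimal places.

0.5485

With a Gamma(shape α, rate β) prior on the exponential rate λ, the posterior after n observations with total T = Σxᵢ is Gamma(α+n, β+T).
Sum of observations T = 13.14 days; n = 8.
Posterior: Gamma(8.6+8, 15.3+13.14) = Gamma(16.6, 28.44).
Mode = (α−1)/β = 0.5485.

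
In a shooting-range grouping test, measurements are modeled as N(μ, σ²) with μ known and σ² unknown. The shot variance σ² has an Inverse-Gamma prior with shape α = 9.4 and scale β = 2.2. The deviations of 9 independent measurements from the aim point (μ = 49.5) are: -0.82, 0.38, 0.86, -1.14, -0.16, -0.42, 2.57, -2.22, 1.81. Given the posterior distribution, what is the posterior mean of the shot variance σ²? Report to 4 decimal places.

0.8631

With known mean μ and an Inverse-Gamma(α, β) prior on σ², the Normal likelihood is conjugate: posterior is Inv-Gamma(α + n/2, β + Σ(xᵢ−μ)²/2).
Σ(xᵢ−μ)² = (-0.82)² + (0.38)² + (0.86)² + (-1.14)² + (-0.16)² + (-0.42)² + (2.57)² + (-2.22)² + (1.81)² = 17.8674.
Posterior: Inv-Gamma(9.4 + 9/2, 2.2 + 17.8674/2) = Inv-Gamma(13.90, 11.13370).
E[σ²|data] = β/(α−1) = 11.13370/12.90 = 0.8631.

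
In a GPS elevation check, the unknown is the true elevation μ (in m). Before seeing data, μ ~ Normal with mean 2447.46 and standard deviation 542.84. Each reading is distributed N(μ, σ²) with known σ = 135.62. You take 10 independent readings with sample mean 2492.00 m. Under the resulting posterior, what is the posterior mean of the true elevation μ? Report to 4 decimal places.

2491.7237

For Normal data with known variance σ², a Normal(μ₀, σ₀²) prior on μ is conjugate. Posterior precision = 1/σ₀² + n/σ²; posterior mean is the precision-weighted average of μ₀ and x̄.
n·x̄ = 10·2492.00 = 24920.
σ₀² = 542.84² = 294675.2656, σ² = 135.62² = 18392.7844; σ² + n·σ₀² = 18392.7844 + 10·294675.2656 = 2965145.4404.
Posterior mean = (μ₀/σ₀² + n·x̄/σ²)/(1/σ₀² + n/σ²) = (σ²·μ₀ + σ₀²·n·x̄)/(σ² + n·σ₀²) = (18392.7844·2447.46 + 294675.2656·24920)/2965145.4404 = 7388323222.859624/2965145.4404 = 2491.7237.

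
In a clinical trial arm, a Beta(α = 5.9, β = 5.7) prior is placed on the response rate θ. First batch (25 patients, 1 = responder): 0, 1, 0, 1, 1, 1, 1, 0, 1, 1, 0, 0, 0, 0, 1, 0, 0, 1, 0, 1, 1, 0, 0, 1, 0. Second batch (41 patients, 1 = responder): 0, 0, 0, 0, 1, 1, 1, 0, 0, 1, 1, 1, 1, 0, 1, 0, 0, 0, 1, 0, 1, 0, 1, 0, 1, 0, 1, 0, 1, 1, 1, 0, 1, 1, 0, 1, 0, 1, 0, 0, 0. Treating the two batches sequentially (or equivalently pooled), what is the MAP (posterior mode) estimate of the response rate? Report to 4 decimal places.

0.4881

The Beta prior is conjugate to a Binomial/Bernoulli likelihood; the update adds successes to α and failures to β.
After batch 1: Beta(5.9+12, 5.7+13) = Beta(17.9, 18.7).
After batch 2: Beta(17.9+20, 18.7+21) = Beta(37.9, 39.7).
Mode of Beta(a,b) for a,b>1 is (a−1)/(a+b−2) = 36.9/75.6 = 0.4881.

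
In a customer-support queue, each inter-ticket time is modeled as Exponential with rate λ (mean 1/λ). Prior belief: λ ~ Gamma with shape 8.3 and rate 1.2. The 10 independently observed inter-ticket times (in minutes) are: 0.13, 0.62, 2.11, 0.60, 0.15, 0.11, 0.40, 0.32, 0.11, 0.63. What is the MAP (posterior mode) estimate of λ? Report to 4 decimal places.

With a Gamma(shape α, rate β) prior on the exponential rate λ, the posterior after n observations with total T = Σxᵢ is Gamma(α+n, β+T).
Sum of observations T = 5.18 minutes; n = 10.
Posterior: Gamma(8.3+10, 1.2+5.18) = Gamma(18.3, 6.38).
Mode = (α−1)/β = 2.7116.

2.7116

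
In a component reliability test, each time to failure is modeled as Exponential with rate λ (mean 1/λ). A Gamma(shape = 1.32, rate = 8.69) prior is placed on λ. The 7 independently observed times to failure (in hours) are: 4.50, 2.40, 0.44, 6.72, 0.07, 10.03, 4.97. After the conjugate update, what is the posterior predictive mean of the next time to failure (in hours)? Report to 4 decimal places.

With a Gamma(shape α, rate β) prior on the exponential rate λ, the posterior after n observations with total T = Σxᵢ is Gamma(α+n, β+T).
Sum of observations T = 29.13 hours; n = 7.
Posterior: Gamma(1.32+7, 8.69+29.13) = Gamma(8.32, 37.82).
The predictive distribution for the next observation is Lomax; its mean is β/(α−1) = 37.82/7.32 = 5.1667.

5.1667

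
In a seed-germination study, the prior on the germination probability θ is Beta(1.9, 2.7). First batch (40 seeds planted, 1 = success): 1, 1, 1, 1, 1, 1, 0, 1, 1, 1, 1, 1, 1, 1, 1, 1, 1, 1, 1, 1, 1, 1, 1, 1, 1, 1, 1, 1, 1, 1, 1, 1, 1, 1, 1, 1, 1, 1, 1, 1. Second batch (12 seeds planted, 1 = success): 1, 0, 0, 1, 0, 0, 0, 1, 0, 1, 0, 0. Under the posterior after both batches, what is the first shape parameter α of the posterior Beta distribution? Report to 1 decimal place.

44.9

The Beta prior is conjugate to a Binomial/Bernoulli likelihood; the update adds successes to α and failures to β.
After batch 1: Beta(1.9+39, 2.7+1) = Beta(40.9, 3.7).
After batch 2: Beta(40.9+4, 3.7+8) = Beta(44.9, 11.7).
Posterior α = 44.9.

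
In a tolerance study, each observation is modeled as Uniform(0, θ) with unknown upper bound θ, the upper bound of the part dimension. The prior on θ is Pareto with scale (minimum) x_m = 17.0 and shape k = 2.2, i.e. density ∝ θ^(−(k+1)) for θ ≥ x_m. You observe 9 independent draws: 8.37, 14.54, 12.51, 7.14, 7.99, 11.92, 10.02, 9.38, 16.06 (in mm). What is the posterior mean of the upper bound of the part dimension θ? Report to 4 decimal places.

A Pareto(scale x_m, shape k) prior on the upper bound θ of Uniform(0, θ) is conjugate: posterior is Pareto(max(x_m, max xᵢ), k + n).
Sample maximum = 16.06; prior scale x_m = 17.0 → posterior scale = max = 17.00.
Posterior shape = 2.2 + 9 = 11.2.
E[θ|data] = k·x_m/(k−1) = 11.2·17.00/10.2 = 18.6667.

18.6667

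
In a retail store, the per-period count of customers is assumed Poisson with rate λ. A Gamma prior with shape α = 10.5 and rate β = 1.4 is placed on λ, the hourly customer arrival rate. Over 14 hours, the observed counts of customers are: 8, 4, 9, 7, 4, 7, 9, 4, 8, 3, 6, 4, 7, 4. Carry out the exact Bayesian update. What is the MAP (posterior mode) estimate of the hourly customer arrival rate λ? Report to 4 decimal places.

With a Gamma(shape α, rate β) prior, the Poisson likelihood is conjugate: the posterior is Gamma(α + ΣXᵢ, β + n).
Sum of counts S = 84 over n = 14 hours.
Posterior: Gamma(α+S, β+n) = Gamma(10.5+84, 1.4+14) = Gamma(94.5, 15.4).
Mode of Gamma(α,β) for α≥1 is (α−1)/β = 93.5/15.4 = 6.0714.

6.0714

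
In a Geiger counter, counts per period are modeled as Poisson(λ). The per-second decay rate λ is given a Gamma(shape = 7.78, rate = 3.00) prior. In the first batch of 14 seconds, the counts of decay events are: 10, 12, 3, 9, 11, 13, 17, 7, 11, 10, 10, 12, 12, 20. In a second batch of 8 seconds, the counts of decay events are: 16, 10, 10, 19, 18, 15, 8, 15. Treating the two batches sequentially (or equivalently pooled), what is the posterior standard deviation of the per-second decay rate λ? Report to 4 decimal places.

0.6643

With a Gamma(shape α, rate β) prior, the Poisson likelihood is conjugate: the posterior is Gamma(α + ΣXᵢ, β + n).
Batch 1: sum of counts S = 157 over n = 14 seconds.
After batch 1: Gamma(α+S, β+n) = Gamma(7.78+157, 3.00+14) = Gamma(164.78, 17.00).
Batch 2: sum of counts S = 111 over n = 8 seconds.
After batch 2: Gamma(α+S, β+n) = Gamma(164.78+111, 17.00+8) = Gamma(275.78, 25.00).
SD = √α/β = √275.78/25.00 = 0.6643.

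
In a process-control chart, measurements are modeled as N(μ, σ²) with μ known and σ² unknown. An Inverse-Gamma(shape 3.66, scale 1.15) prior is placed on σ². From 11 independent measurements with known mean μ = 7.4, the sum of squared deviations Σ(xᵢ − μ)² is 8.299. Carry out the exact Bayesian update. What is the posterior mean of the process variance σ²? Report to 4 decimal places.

0.6494

With known mean μ and an Inverse-Gamma(α, β) prior on σ², the Normal likelihood is conjugate: posterior is Inv-Gamma(α + n/2, β + Σ(xᵢ−μ)²/2).
Posterior: Inv-Gamma(3.66 + 11/2, 1.15 + 8.299/2) = Inv-Gamma(9.16, 5.2995).
E[σ²|data] = β/(α−1) = 5.2995/8.16 = 0.6494.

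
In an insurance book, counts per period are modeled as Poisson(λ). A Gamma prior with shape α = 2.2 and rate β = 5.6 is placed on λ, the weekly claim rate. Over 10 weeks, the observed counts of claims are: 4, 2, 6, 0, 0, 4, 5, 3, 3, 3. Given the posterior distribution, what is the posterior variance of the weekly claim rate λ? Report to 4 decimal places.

With a Gamma(shape α, rate β) prior, the Poisson likelihood is conjugate: the posterior is Gamma(α + ΣXᵢ, β + n).
Sum of counts S = 30 over n = 10 weeks.
Posterior: Gamma(α+S, β+n) = Gamma(2.2+30, 5.6+10) = Gamma(32.2, 15.6).
Var = α/β² = 32.2/15.6² = 0.1323.

0.1323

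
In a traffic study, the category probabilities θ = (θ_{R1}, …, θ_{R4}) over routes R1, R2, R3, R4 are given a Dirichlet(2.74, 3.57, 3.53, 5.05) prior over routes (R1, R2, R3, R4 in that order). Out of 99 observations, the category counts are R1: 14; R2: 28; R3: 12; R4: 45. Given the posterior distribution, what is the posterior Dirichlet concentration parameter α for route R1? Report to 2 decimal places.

16.74

The Dirichlet prior is conjugate to the Multinomial likelihood: each posterior αⱼ = prior αⱼ + observed count nⱼ.
Posterior concentration: (16.74, 31.57, 15.53, 50.05), total = 113.89.
α_{R1} = 2.74 + 14 = 16.74.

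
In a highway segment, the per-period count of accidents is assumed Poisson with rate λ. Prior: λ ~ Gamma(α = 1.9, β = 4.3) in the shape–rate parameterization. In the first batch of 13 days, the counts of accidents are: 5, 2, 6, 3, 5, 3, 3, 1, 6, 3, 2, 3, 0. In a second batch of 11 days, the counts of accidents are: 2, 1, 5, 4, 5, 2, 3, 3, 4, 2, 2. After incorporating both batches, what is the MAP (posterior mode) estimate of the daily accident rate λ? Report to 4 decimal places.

2.6820

With a Gamma(shape α, rate β) prior, the Poisson likelihood is conjugate: the posterior is Gamma(α + ΣXᵢ, β + n).
Batch 1: sum of counts S = 42 over n = 13 days.
After batch 1: Gamma(α+S, β+n) = Gamma(1.9+42, 4.3+13) = Gamma(43.9, 17.3).
Batch 2: sum of counts S = 33 over n = 11 days.
After batch 2: Gamma(α+S, β+n) = Gamma(43.9+33, 17.3+11) = Gamma(76.9, 28.3).
Mode of Gamma(α,β) for α≥1 is (α−1)/β = 75.9/28.3 = 2.6820.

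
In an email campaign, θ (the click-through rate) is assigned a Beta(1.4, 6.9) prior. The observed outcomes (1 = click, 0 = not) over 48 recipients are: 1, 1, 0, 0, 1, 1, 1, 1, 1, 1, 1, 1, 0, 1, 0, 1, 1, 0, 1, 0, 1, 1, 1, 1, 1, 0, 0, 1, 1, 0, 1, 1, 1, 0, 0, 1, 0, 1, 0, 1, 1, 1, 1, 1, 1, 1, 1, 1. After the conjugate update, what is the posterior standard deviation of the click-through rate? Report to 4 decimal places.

The Beta prior is conjugate to a Binomial/Bernoulli likelihood; the update adds successes to α and failures to β.
Posterior: Beta(α+k, β+n−k) = Beta(1.4+35, 6.9+13) = Beta(36.4, 19.9).
Var = αβ/((α+β)²(α+β+1)) = 36.4·19.9/(56.3²·57.3) = 0.00398826; SD = √0.00398826 = 0.0632.

0.0632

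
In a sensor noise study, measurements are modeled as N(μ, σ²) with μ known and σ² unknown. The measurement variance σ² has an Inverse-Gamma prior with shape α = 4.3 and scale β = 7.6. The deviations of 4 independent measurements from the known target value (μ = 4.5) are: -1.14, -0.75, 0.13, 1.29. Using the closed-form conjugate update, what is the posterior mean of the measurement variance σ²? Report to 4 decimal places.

With known mean μ and an Inverse-Gamma(α, β) prior on σ², the Normal likelihood is conjugate: posterior is Inv-Gamma(α + n/2, β + Σ(xᵢ−μ)²/2).
Σ(xᵢ−μ)² = (-1.14)² + (-0.75)² + (0.13)² + (1.29)² = 3.5431.
Posterior: Inv-Gamma(4.3 + 4/2, 7.6 + 3.5431/2) = Inv-Gamma(6.30, 9.37155).
E[σ²|data] = β/(α−1) = 9.37155/5.30 = 1.7682.

1.7682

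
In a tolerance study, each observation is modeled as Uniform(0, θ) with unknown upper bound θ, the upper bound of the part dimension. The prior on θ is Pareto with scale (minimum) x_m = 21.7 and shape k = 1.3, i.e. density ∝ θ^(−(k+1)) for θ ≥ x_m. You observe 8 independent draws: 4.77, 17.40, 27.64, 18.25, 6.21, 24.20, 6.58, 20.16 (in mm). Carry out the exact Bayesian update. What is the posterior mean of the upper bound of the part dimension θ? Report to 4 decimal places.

30.9701

A Pareto(scale x_m, shape k) prior on the upper bound θ of Uniform(0, θ) is conjugate: posterior is Pareto(max(x_m, max xᵢ), k + n).
Sample maximum = 27.64; prior scale x_m = 21.7 → posterior scale = max = 27.64.
Posterior shape = 1.3 + 8 = 9.3.
E[θ|data] = k·x_m/(k−1) = 9.3·27.64/8.3 = 30.9701.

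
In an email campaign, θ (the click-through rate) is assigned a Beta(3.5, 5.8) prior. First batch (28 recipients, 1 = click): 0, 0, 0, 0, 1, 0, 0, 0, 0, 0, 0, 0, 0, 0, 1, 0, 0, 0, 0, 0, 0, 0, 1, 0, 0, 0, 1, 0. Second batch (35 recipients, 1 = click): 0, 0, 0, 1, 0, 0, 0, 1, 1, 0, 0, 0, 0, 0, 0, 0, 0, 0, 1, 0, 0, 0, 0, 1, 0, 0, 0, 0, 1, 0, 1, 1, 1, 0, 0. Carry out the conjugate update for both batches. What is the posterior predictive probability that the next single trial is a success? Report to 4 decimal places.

The Beta prior is conjugate to a Binomial/Bernoulli likelihood; the update adds successes to α and failures to β.
After batch 1: Beta(3.5+4, 5.8+24) = Beta(7.5, 29.8).
After batch 2: Beta(7.5+9, 29.8+26) = Beta(16.5, 55.8).
For a single future Bernoulli trial, P(success | data) = α/(α+β) = 0.2282.

0.2282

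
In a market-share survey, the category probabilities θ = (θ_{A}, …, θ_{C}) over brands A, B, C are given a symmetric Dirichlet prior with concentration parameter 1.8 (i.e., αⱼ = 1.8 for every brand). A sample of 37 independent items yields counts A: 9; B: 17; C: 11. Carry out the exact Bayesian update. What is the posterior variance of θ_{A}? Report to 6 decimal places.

0.004374

The Dirichlet prior is conjugate to the Multinomial likelihood: each posterior αⱼ = prior αⱼ + observed count nⱼ.
Posterior concentration: (10.8, 18.8, 12.8), total = 42.4.
Var[θ_j] = α_j(Σα−α_j)/((Σα)²(Σα+1)) = 10.8·31.6/(42.4²·43.4) = 0.004374.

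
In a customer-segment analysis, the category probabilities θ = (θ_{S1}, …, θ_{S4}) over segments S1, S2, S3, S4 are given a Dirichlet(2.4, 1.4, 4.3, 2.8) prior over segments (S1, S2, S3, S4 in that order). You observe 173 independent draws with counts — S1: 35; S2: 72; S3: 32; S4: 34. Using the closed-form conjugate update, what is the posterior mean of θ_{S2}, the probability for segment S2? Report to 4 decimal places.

The Dirichlet prior is conjugate to the Multinomial likelihood: each posterior αⱼ = prior αⱼ + observed count nⱼ.
Posterior concentration: (37.4, 73.4, 36.3, 36.8), total = 183.9.
E[θ_{S2}|data] = α_{S2}/Σα = 73.4/183.9 = 0.3991.

0.3991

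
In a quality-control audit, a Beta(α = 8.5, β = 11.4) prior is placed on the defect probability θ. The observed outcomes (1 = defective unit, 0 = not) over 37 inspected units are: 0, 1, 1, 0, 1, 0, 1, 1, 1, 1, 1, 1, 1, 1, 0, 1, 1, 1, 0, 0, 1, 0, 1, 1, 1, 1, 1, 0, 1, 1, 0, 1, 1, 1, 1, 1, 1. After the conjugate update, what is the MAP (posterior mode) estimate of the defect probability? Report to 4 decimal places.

The Beta prior is conjugate to a Binomial/Bernoulli likelihood; the update adds successes to α and failures to β.
Posterior: Beta(α+k, β+n−k) = Beta(8.5+28, 11.4+9) = Beta(36.5, 20.4).
Mode of Beta(a,b) for a,b>1 is (a−1)/(a+b−2) = 35.5/54.9 = 0.6466.

0.6466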